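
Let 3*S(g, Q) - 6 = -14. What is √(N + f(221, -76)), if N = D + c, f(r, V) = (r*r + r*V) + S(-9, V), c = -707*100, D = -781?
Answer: 2*I*√88737/3 ≈ 198.59*I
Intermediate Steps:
S(g, Q) = -8/3 (S(g, Q) = 2 + (⅓)*(-14) = 2 - 14/3 = -8/3)
c = -70700
f(r, V) = -8/3 + r² + V*r (f(r, V) = (r*r + r*V) - 8/3 = (r² + V*r) - 8/3 = -8/3 + r² + V*r)
N = -71481 (N = -781 - 70700 = -71481)
√(N + f(221, -76)) = √(-71481 + (-8/3 + 221² - 76*221)) = √(-71481 + (-8/3 + 48841 - 16796)) = √(-71481 + 96127/3) = √(-118316/3) = 2*I*√88737/3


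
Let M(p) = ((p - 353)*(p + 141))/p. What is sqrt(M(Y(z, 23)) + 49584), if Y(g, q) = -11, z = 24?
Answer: 2*sqrt(1630046)/11 ≈ 232.13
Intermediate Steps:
M(p) = (-353 + p)*(141 + p)/p (M(p) = ((-353 + p)*(141 + p))/p = (-353 + p)*(141 + p)/p)
sqrt(M(Y(z, 23)) + 49584) = sqrt((-212 - 11 - 49773/(-11)) + 49584) = sqrt((-212 - 11 - 49773*(-1/11)) + 49584) = sqrt((-212 - 11 + 49773/11) + 49584) = sqrt(47320/11 + 49584) = sqrt(592744/11) = 2*sqrt(1630046)/11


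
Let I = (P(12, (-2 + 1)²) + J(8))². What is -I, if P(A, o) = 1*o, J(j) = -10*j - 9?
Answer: -7744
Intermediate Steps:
J(j) = -9 - 10*j
P(A, o) = o
I = 7744 (I = ((-2 + 1)² + (-9 - 10*8))² = ((-1)² + (-9 - 80))² = (1 - 89)² = (-88)² = 7744)
-I = -1*7744 = -7744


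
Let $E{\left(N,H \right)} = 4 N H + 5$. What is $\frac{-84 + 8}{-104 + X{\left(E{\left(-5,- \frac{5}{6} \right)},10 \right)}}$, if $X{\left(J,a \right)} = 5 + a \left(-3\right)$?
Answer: $\frac{76}{129} \approx 0.58915$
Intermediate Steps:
$E{\left(N,H \right)} = 5 + 4 H N$ ($E{\left(N,H \right)} = 4 H N + 5 = 5 + 4 H N$)
$X{\left(J,a \right)} = 5 - 3 a$
$\frac{-84 + 8}{-104 + X{\left(E{\left(-5,- \frac{5}{6} \right)},10 \right)}} = \frac{-84 + 8}{-104 + \left(5 - 30\right)} = - \frac{76}{-104 + \left(5 - 30\right)} = - \frac{76}{-104 - 25} = - \frac{76}{-129} = \left(-76\right) \left(- \frac{1}{129}\right) = \frac{76}{129}$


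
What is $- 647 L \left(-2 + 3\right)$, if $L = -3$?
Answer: $1941$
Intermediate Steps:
$- 647 L \left(-2 + 3\right) = - 647 \left(- 3 \left(-2 + 3\right)\right) = - 647 \left(\left(-3\right) 1\right) = \left(-647\right) \left(-3\right) = 1941$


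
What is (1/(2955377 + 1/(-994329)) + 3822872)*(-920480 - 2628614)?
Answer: -19935184454780257546879451/1469308528516 ≈ -1.3568e+13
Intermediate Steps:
(1/(2955377 + 1/(-994329)) + 3822872)*(-920480 - 2628614) = (1/(2955377 - 1/994329) + 3822872)*(-3549094) = (1/(2938617057032/994329) + 3822872)*(-3549094) = (994329/2938617057032 + 3822872)*(-3549094) = (11233956866051030233/2938617057032)*(-3549094) = -19935184454780257546879451/1469308528516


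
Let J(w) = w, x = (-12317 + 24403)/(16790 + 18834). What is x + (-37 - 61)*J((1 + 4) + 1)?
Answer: -10467413/17812 ≈ -587.66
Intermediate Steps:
x = 6043/17812 (x = 12086/35624 = 12086*(1/35624) = 6043/17812 ≈ 0.33927)
x + (-37 - 61)*J((1 + 4) + 1) = 6043/17812 + (-37 - 61)*((1 + 4) + 1) = 6043/17812 - 98*(5 + 1) = 6043/17812 - 98*6 = 6043/17812 - 588 = -10467413/17812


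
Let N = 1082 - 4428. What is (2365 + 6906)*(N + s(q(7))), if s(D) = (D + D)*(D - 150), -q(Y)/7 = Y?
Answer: 149782276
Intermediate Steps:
q(Y) = -7*Y
N = -3346
s(D) = 2*D*(-150 + D) (s(D) = (2*D)*(-150 + D) = 2*D*(-150 + D))
(2365 + 6906)*(N + s(q(7))) = (2365 + 6906)*(-3346 + 2*(-7*7)*(-150 - 7*7)) = 9271*(-3346 + 2*(-49)*(-150 - 49)) = 9271*(-3346 + 2*(-49)*(-199)) = 9271*(-3346 + 19502) = 9271*16156 = 149782276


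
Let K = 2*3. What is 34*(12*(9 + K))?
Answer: 6120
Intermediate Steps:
K = 6
34*(12*(9 + K)) = 34*(12*(9 + 6)) = 34*(12*15) = 34*180 = 6120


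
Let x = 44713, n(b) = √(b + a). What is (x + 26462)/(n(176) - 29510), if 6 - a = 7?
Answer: -28004990/11611199 - 4745*√7/11611199 ≈ -2.4130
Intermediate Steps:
a = -1 (a = 6 - 1*7 = 6 - 7 = -1)
n(b) = √(-1 + b) (n(b) = √(b - 1) = √(-1 + b))
(x + 26462)/(n(176) - 29510) = (44713 + 26462)/(√(-1 + 176) - 29510) = 71175/(√175 - 29510) = 71175/(5*√7 - 29510) = 71175/(-29510 + 5*√7)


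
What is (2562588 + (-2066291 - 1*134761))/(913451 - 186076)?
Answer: 361536/727375 ≈ 0.49704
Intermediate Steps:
(2562588 + (-2066291 - 1*134761))/(913451 - 186076) = (2562588 + (-2066291 - 134761))/727375 = (2562588 - 2201052)*(1/727375) = 361536*(1/727375) = 361536/727375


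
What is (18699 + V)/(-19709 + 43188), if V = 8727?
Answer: 27426/23479 ≈ 1.1681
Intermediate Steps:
(18699 + V)/(-19709 + 43188) = (18699 + 8727)/(-19709 + 43188) = 27426/23479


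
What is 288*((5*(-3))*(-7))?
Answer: 30240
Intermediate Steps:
288*((5*(-3))*(-7)) = 288*(-15*(-7)) = 288*105 = 30240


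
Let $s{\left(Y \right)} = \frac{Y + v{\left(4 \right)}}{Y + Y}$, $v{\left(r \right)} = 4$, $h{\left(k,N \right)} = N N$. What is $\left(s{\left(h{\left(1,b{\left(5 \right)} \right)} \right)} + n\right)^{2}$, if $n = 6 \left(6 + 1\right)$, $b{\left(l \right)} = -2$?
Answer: $1849$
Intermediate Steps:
$n = 42$ ($n = 6 \cdot 7 = 42$)
$h{\left(k,N \right)} = N^{2}$
$s{\left(Y \right)} = \frac{4 + Y}{2 Y}$ ($s{\left(Y \right)} = \frac{Y + 4}{Y + Y} = \frac{4 + Y}{2 Y}$)
$\left(s{\left(h{\left(1,b{\left(5 \right)} \right)} \right)} + n\right)^{2} = \left(\frac{4 + \left(-2\right)^{2}}{2 \left(-2\right)^{2}} + 42\right)^{2} = \left(\frac{4 + 4}{2 \cdot 4} + 42\right)^{2} = \left(\frac{1}{2} \cdot \frac{1}{4} \cdot 8 + 42\right)^{2} = \left(1 + 42\right)^{2} = 43^{2} = 1849$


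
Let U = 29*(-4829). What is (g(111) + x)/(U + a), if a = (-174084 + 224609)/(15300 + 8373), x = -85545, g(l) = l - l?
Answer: 2025106785/3315140068 ≈ 0.61087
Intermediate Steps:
g(l) = 0
a = 50525/23673 ≈ 2.1343
U = -140041
(g(111) + x)/(U + a) = (0 - 85545)/(-140041 + 50525/23673) = -85545/(-3315140068/23673) = -85545*(-23673/3315140068) = 2025106785/3315140068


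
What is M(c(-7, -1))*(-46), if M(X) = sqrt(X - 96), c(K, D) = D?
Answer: -46*I*sqrt(97) ≈ -453.05*I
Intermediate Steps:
M(X) = sqrt(-96 + X)
M(c(-7, -1))*(-46) = sqrt(-96 - 1)*(-46) = sqrt(-97)*(-46) = (I*sqrt(97))*(-46) = -46*I*sqrt(97)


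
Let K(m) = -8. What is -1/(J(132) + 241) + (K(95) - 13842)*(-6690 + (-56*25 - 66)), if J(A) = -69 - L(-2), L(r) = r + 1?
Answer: 19542183799/173 ≈ 1.1296e+8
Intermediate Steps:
L(r) = 1 + r
J(A) = -68 (J(A) = -69 - (1 - 2) = -69 - 1*(-1) = -69 + 1 = -68)
-1/(J(132) + 241) + (K(95) - 13842)*(-6690 + (-56*25 - 66)) = -1/(-68 + 241) + (-8 - 13842)*(-6690 + (-56*25 - 66)) = -1/173 - 13850*(-6690 + (-1400 - 66)) = -1*1/173 - 13850*(-6690 - 1466) = -1/173 - 13850*(-8156) = -1/173 + 112960600 = 19542183799/173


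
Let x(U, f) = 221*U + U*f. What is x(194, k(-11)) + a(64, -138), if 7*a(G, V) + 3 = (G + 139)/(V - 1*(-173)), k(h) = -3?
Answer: 211462/5 ≈ 42292.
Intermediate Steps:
a(G, V) = -3/7 + (139 + G)/(7*(173 + V)) (a(G, V) = -3/7 + ((G + 139)/(V - 1*(-173)))/7 = -3/7 + ((139 + G)/(V + 173))/7 = -3/7 + ((139 + G)/(173 + V))/7 = -3/7 + (139 + G)/(7*(173 + V)))
x(194, k(-11)) + a(64, -138) = 194*(221 - 3) + (-380 + 64 - 3*(-138))/(7*(173 - 138)) = 194*218 + (⅐)*(-380 + 64 + 414)/35 = 42292 + (⅐)*(1/35)*98 = 42292 + ⅖ = 211462/5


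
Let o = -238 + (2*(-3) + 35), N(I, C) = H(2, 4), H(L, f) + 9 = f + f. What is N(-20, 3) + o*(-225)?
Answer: 47024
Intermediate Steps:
H(L, f) = -9 + 2*f (H(L, f) = -9 + (f + f) = -9 + 2*f)
N(I, C) = -1 (N(I, C) = -9 + 2*4 = -9 + 8 = -1)
o = -209 (o = -238 + (-6 + 35) = -238 + 29 = -209)
N(-20, 3) + o*(-225) = -1 - 209*(-225) = -1 + 47025 = 47024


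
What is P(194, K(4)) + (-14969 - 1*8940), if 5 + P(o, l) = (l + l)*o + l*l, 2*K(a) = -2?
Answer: -24301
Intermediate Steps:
K(a) = -1 (K(a) = (½)*(-2) = -1)
P(o, l) = -5 + l² + 2*l*o (P(o, l) = -5 + ((l + l)*o + l*l) = -5 + ((2*l)*o + l²) = -5 + (2*l*o + l²) = -5 + (l² + 2*l*o) = -5 + l² + 2*l*o)
P(194, K(4)) + (-14969 - 1*8940) = (-5 + (-1)² + 2*(-1)*194) + (-14969 - 1*8940) = (-5 + 1 - 388) + (-14969 - 8940) = -392 - 23909 = -24301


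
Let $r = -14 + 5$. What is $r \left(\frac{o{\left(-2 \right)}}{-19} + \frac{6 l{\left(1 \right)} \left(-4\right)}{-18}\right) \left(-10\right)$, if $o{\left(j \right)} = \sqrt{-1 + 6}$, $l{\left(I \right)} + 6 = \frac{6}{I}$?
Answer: $- \frac{90 \sqrt{5}}{19} \approx -10.592$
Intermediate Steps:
$l{\left(I \right)} = -6 + \frac{6}{I}$
$o{\left(j \right)} = \sqrt{5}$
$r = -9$
$r \left(\frac{o{\left(-2 \right)}}{-19} + \frac{6 l{\left(1 \right)} \left(-4\right)}{-18}\right) \left(-10\right) = - 9 \left(\frac{\sqrt{5}}{-19} + \frac{6 \left(-6 + \frac{6}{1}\right) \left(-4\right)}{-18}\right) \left(-10\right) = - 9 \left(\sqrt{5} \left(- \frac{1}{19}\right) + 6 \left(-6 + 6 \cdot 1\right) \left(-4\right) \left(- \frac{1}{18}\right)\right) \left(-10\right) = - 9 \left(- \frac{\sqrt{5}}{19} + 6 \left(-6 + 6\right) \left(-4\right) \left(- \frac{1}{18}\right)\right) \left(-10\right) = - 9 \left(- \frac{\sqrt{5}}{19} + 6 \cdot 0 \left(-4\right) \left(- \frac{1}{18}\right)\right) \left(-10\right) = - 9 \left(- \frac{\sqrt{5}}{19} + 0 \left(-4\right) \left(- \frac{1}{18}\right)\right) \left(-10\right) = - 9 \left(- \frac{\sqrt{5}}{19} + 0 \left(- \frac{1}{18}\right)\right) \left(-10\right) = - 9 \left(- \frac{\sqrt{5}}{19} + 0\right) \left(-10\right) = - 9 \left(- \frac{\sqrt{5}}{19}\right) \left(-10\right) = \frac{9 \sqrt{5}}{19} \left(-10\right) = - \frac{90 \sqrt{5}}{19}$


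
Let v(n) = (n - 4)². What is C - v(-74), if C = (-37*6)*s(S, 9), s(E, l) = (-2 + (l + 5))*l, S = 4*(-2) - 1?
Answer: -30060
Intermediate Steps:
S = -9 (S = -8 - 1 = -9)
v(n) = (-4 + n)²
s(E, l) = l*(3 + l) (s(E, l) = (-2 + (5 + l))*l = (3 + l)*l = l*(3 + l))
C = -23976 (C = (-37*6)*(9*(3 + 9)) = -1998*12 = -222*108 = -23976)
C - v(-74) = -23976 - (-4 - 74)² = -23976 - 1*(-78)² = -23976 - 1*6084 = -23976 - 6084 = -30060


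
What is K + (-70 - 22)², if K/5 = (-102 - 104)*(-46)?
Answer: 55844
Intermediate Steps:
K = 47380 (K = 5*((-102 - 104)*(-46)) = 5*(-206*(-46)) = 5*9476 = 47380)
K + (-70 - 22)² = 47380 + (-70 - 22)² = 47380 + (-92)² = 47380 + 8464 = 55844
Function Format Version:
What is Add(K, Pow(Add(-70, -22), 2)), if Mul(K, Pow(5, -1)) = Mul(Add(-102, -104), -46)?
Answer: 55844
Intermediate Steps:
K = 47380 (K = Mul(5, Mul(Add(-102, -104), -46)) = Mul(5, Mul(-206, -46)) = Mul(5, 9476) = 47380)
Add(K, Pow(Add(-70, -22), 2)) = Add(47380, Pow(Add(-70, -22), 2)) = Add(47380, Pow(-92, 2)) = Add(47380, 8464) = 55844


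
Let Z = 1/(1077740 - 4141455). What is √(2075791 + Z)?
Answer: 6*√541225000696482785/3063715 ≈ 1440.8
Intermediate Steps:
Z = -1/3063715 (Z = 1/(-3063715) = -1/3063715 ≈ -3.2640e-7)
√(2075791 + Z) = √(2075791 - 1/3063715) = √(6359632023564/3063715) = 6*√541225000696482785/3063715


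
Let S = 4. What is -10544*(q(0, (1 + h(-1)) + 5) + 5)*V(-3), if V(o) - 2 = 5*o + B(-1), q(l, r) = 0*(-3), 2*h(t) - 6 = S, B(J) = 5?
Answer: 421760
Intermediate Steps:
h(t) = 5 (h(t) = 3 + (1/2)*4 = 3 + 2 = 5)
q(l, r) = 0
V(o) = 7 + 5*o (V(o) = 2 + (5*o + 5) = 2 + (5 + 5*o) = 7 + 5*o)
-10544*(q(0, (1 + h(-1)) + 5) + 5)*V(-3) = -10544*(0 + 5)*(7 + 5*(-3)) = -52720*(7 - 15) = -52720*(-8) = -10544*(-40) = 421760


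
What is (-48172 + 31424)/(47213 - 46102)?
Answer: -16748/1111 ≈ -15.075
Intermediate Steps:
(-48172 + 31424)/(47213 - 46102) = -16748/1111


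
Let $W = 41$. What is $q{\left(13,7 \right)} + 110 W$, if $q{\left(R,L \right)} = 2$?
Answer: $4512$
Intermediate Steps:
$q{\left(13,7 \right)} + 110 W = 2 + 110 \cdot 41 = 2 + 4510 = 4512$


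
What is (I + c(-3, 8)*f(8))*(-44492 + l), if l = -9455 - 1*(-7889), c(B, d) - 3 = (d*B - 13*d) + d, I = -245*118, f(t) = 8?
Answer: 1374647068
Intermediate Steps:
I = -28910
c(B, d) = 3 - 12*d + B*d (c(B, d) = 3 + ((d*B - 13*d) + d) = 3 + ((B*d - 13*d) + d) = 3 + ((-13*d + B*d) + d) = 3 + (-12*d + B*d) = 3 - 12*d + B*d)
l = -1566 (l = -9455 + 7889 = -1566)
(I + c(-3, 8)*f(8))*(-44492 + l) = (-28910 + (3 - 12*8 - 3*8)*8)*(-44492 - 1566) = (-28910 + (3 - 96 - 24)*8)*(-46058) = (-28910 - 117*8)*(-46058) = (-28910 - 936)*(-46058) = -29846*(-46058) = 1374647068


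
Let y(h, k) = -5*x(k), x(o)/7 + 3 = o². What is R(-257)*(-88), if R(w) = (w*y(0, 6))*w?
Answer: 6713220360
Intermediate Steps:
x(o) = -21 + 7*o²
y(h, k) = 105 - 35*k² (y(h, k) = -5*(-21 + 7*k²) = 105 - 35*k²)
R(w) = -1155*w² (R(w) = (w*(105 - 35*6²))*w = (w*(105 - 35*36))*w = (w*(105 - 1260))*w = (w*(-1155))*w = (-1155*w)*w = -1155*w²)
R(-257)*(-88) = -1155*(-257)²*(-88) = -1155*66049*(-88) = -76286595*(-88) = 6713220360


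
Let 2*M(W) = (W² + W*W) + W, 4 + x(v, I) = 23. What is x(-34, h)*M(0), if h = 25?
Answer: 0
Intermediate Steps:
x(v, I) = 19 (x(v, I) = -4 + 23 = 19)
M(W) = W² + W/2 (M(W) = ((W² + W*W) + W)/2 = ((W² + W²) + W)/2 = (2*W² + W)/2 = (W + 2*W²)/2 = W² + W/2)
x(-34, h)*M(0) = 19*(0*(½ + 0)) = 19*(0*(½)) = 19*0 = 0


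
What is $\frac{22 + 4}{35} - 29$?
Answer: $- \frac{989}{35} \approx -28.257$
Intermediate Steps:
$\frac{22 + 4}{35} - 29 = 26 \cdot \frac{1}{35} - 29 = \frac{26}{35} - 29 = - \frac{989}{35}$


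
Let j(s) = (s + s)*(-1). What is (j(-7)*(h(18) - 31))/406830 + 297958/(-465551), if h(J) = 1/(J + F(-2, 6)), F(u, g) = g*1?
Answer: -1457040368431/2272801359960 ≈ -0.64108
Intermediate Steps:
F(u, g) = g
j(s) = -2*s (j(s) = (2*s)*(-1) = -2*s)
h(J) = 1/(6 + J) (h(J) = 1/(J + 6) = 1/(6 + J))
(j(-7)*(h(18) - 31))/406830 + 297958/(-465551) = ((-2*(-7))*(1/(6 + 18) - 31))/406830 + 297958/(-465551) = (14*(1/24 - 31))*(1/406830) + 297958*(-1/465551) = (14*(1/24 - 31))*(1/406830) - 297958/465551 = (14*(-743/24))*(1/406830) - 297958/465551 = -5201/12*1/406830 - 297958/465551 = -5201/4881960 - 297958/465551 = -1457040368431/2272801359960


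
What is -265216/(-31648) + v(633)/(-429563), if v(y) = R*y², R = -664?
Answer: 266691081688/424837807 ≈ 627.75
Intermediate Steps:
v(y) = -664*y²
-265216/(-31648) + v(633)/(-429563) = -265216/(-31648) - 664*633²/(-429563) = -265216*(-1/31648) - 664*400689*(-1/429563) = 8288/989 - 266057496*(-1/429563) = 8288/989 + 266057496/429563 = 266691081688/424837807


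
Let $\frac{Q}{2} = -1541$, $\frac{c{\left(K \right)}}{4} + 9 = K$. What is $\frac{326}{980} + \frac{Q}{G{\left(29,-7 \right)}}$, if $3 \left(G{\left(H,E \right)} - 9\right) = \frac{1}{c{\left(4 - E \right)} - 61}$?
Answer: $- \frac{23988553}{70070} \approx -342.35$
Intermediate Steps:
$c{\left(K \right)} = -36 + 4 K$
$Q = -3082$ ($Q = 2 \left(-1541\right) = -3082$)
$G{\left(H,E \right)} = 9 + \frac{1}{3 \left(-81 - 4 E\right)}$ ($G{\left(H,E \right)} = 9 + \frac{1}{3 \left(\left(-36 + 4 \left(4 - E\right)\right) - 61\right)} = 9 + \frac{1}{3 \left(\left(-36 - \left(-16 + 4 E\right)\right) - 61\right)} = 9 + \frac{1}{3 \left(\left(-20 - 4 E\right) - 61\right)} = 9 + \frac{1}{3 \left(-81 - 4 E\right)}$)
$\frac{326}{980} + \frac{Q}{G{\left(29,-7 \right)}} = \frac{326}{980} - \frac{3082}{\frac{2}{3} \frac{1}{81 + 4 \left(-7\right)} \left(1093 + 54 \left(-7\right)\right)} = 326 \cdot \frac{1}{980} - \frac{3082}{\frac{2}{3} \frac{1}{81 - 28} \left(1093 - 378\right)} = \frac{163}{490} - \frac{3082}{\frac{2}{3} \cdot \frac{1}{53} \cdot 715} = \frac{163}{490} - \frac{3082}{\frac{1430}{159}} = \frac{163}{490} - \frac{245019}{715} = - \frac{23988553}{70070}$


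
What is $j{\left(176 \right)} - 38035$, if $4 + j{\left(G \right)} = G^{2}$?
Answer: $-7063$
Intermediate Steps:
$j{\left(G \right)} = -4 + G^{2}$
$j{\left(176 \right)} - 38035 = \left(-4 + 176^{2}\right) - 38035 = \left(-4 + 30976\right) - 38035 = 30972 - 38035 = -7063$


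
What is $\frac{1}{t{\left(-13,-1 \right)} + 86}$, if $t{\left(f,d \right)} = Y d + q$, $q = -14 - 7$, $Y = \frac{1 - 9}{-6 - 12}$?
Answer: $\frac{9}{581} \approx 0.015491$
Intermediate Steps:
$Y = \frac{4}{9}$ ($Y = - \frac{8}{-18} = \left(-8\right) \left(- \frac{1}{18}\right) = \frac{4}{9} \approx 0.44444$)
$q = -21$
$t{\left(f,d \right)} = -21 + \frac{4 d}{9}$ ($t{\left(f,d \right)} = \frac{4 d}{9} - 21 = -21 + \frac{4 d}{9}$)
$\frac{1}{t{\left(-13,-1 \right)} + 86} = \frac{1}{\left(-21 + \frac{4}{9} \left(-1\right)\right) + 86} = \frac{1}{\left(-21 - \frac{4}{9}\right) + 86} = \frac{1}{- \frac{193}{9} + 86} = \frac{1}{\frac{581}{9}} = \frac{9}{581}$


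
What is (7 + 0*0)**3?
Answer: 343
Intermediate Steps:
(7 + 0*0)**3 = (7 + 0)**3 = 7**3 = 343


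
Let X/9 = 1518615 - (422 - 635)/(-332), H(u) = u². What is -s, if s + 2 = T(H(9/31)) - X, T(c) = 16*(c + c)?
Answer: 4360652312143/319052 ≈ 1.3668e+7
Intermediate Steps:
T(c) = 32*c (T(c) = 16*(2*c) = 32*c)
X = 4537619703/332 (X = 9*(1518615 - (422 - 635)/(-332)) = 9*(1518615 - (-1)*(-213)/332) = 9*(1518615 - 1*213/332) = 9*(1518615 - 213/332) = 9*(504179967/332) = 4537619703/332 ≈ 1.3668e+7)
s = -4360652312143/319052 (s = -2 + (32*(9/31)² - 1*4537619703/332) = -2 + (32*(9*(1/31))² - 4537619703/332) = -2 + (32*(9/31)² - 4537619703/332) = -2 + (32*(81/961) - 4537619703/332) = -2 + (2592/961 - 4537619703/332) = -2 - 4360651674039/319052 = -4360652312143/319052 ≈ -1.3668e+7)
-s = -1*(-4360652312143/319052) = 4360652312143/319052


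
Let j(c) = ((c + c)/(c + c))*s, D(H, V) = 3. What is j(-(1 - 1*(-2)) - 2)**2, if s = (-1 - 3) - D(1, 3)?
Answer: 49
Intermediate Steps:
s = -7 (s = (-1 - 3) - 1*3 = -4 - 3 = -7)
j(c) = -7 (j(c) = ((c + c)/(c + c))*(-7) = ((2*c)/((2*c)))*(-7) = ((2*c)*(1/(2*c)))*(-7) = 1*(-7) = -7)
j(-(1 - 1*(-2)) - 2)**2 = (-7)**2 = 49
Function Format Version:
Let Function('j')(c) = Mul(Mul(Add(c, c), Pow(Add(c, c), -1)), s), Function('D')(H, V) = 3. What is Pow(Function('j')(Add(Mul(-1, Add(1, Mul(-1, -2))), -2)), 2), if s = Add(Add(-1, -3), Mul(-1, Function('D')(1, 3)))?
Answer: 49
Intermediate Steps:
s = -7 (s = Add(Add(-1, -3), Mul(-1, 3)) = Add(-4, -3) = -7)
Function('j')(c) = -7 (Function('j')(c) = Mul(Mul(Add(c, c), Pow(Add(c, c), -1)), -7) = Mul(Mul(Mul(2, c), Pow(Mul(2, c), -1)), -7) = Mul(Mul(Mul(2, c), Mul(Rational(1, 2), Pow(c, -1))), -7) = Mul(1, -7) = -7)
Pow(Function('j')(Add(Mul(-1, Add(1, Mul(-1, -2))), -2)), 2) = Pow(-7, 2) = 49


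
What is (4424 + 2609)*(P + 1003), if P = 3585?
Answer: 32267404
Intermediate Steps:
(4424 + 2609)*(P + 1003) = (4424 + 2609)*(3585 + 1003) = 7033*4588 = 32267404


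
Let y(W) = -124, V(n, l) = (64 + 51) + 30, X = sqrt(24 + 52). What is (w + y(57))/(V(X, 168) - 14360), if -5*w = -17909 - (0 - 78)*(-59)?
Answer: -21891/71075 ≈ -0.30800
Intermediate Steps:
X = 2*sqrt(19) (X = sqrt(76) = 2*sqrt(19) ≈ 8.7178)
V(n, l) = 145 (V(n, l) = 115 + 30 = 145)
w = 22511/5 (w = -(-17909 - (0 - 78)*(-59))/5 = -(-17909 - (-78)*(-59))/5 = -(-17909 - 1*4602)/5 = -(-17909 - 4602)/5 = -1/5*(-22511) = 22511/5 ≈ 4502.2)
(w + y(57))/(V(X, 168) - 14360) = (22511/5 - 124)/(145 - 14360) = (21891/5)/(-14215) = (21891/5)*(-1/14215) = -21891/71075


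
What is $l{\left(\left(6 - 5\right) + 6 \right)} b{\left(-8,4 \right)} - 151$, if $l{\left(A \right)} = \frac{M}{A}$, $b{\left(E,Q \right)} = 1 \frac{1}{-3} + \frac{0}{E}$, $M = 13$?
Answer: $- \frac{3184}{21} \approx -151.62$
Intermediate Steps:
$b{\left(E,Q \right)} = - \frac{1}{3}$ ($b{\left(E,Q \right)} = 1 \left(- \frac{1}{3}\right) + 0 = - \frac{1}{3} + 0 = - \frac{1}{3}$)
$l{\left(A \right)} = \frac{13}{A}$
$l{\left(\left(6 - 5\right) + 6 \right)} b{\left(-8,4 \right)} - 151 = \frac{13}{\left(6 - 5\right) + 6} \left(- \frac{1}{3}\right) - 151 = \frac{13}{1 + 6} \left(- \frac{1}{3}\right) - 151 = \frac{13}{7} \left(- \frac{1}{3}\right) - 151 = - \frac{13}{21} - 151 = - \frac{3184}{21}$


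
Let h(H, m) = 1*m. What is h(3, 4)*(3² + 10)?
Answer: 76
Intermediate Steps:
h(H, m) = m
h(3, 4)*(3² + 10) = 4*(3² + 10) = 4*(9 + 10) = 4*19 = 76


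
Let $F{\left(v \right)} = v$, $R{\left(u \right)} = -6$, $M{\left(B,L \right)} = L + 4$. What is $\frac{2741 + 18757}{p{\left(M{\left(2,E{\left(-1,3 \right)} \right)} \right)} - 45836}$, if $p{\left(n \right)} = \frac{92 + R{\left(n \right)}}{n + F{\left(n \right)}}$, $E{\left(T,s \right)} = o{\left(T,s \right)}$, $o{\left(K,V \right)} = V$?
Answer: $- \frac{150486}{320809} \approx -0.46908$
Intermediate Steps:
$E{\left(T,s \right)} = s$
$M{\left(B,L \right)} = 4 + L$
$p{\left(n \right)} = \frac{43}{n}$ ($p{\left(n \right)} = \frac{92 - 6}{n + n} = \frac{86}{2 n} = 86 \frac{1}{2 n} = \frac{43}{n}$)
$\frac{2741 + 18757}{p{\left(M{\left(2,E{\left(-1,3 \right)} \right)} \right)} - 45836} = \frac{2741 + 18757}{\frac{43}{4 + 3} - 45836} = \frac{21498}{\frac{43}{7} - 45836} = \frac{21498}{- \frac{320809}{7}} = 21498 \left(- \frac{7}{320809}\right) = - \frac{150486}{320809}$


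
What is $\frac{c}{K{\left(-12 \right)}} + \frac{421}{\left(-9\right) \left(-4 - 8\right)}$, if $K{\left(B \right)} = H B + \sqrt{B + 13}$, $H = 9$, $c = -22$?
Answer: $\frac{47423}{11556} \approx 4.1038$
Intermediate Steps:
$K{\left(B \right)} = \sqrt{13 + B} + 9 B$ ($K{\left(B \right)} = 9 B + \sqrt{B + 13} = 9 B + \sqrt{13 + B} = \sqrt{13 + B} + 9 B$)
$\frac{c}{K{\left(-12 \right)}} + \frac{421}{\left(-9\right) \left(-4 - 8\right)} = - \frac{22}{\sqrt{13 - 12} + 9 \left(-12\right)} + \frac{421}{\left(-9\right) \left(-4 - 8\right)} = - \frac{22}{\sqrt{1} - 108} + \frac{421}{\left(-9\right) \left(-12\right)} = - \frac{22}{1 - 108} + \frac{421}{108} = - \frac{22}{-107} + 421 \cdot \frac{1}{108} = \left(-22\right) \left(- \frac{1}{107}\right) + \frac{421}{108} = \frac{22}{107} + \frac{421}{108} = \frac{47423}{11556}$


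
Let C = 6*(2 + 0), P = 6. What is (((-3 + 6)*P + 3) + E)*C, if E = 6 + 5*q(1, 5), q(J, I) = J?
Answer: 384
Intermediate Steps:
C = 12 (C = 6*2 = 12)
E = 11 (E = 6 + 5*1 = 6 + 5 = 11)
(((-3 + 6)*P + 3) + E)*C = (((-3 + 6)*6 + 3) + 11)*12 = ((3*6 + 3) + 11)*12 = ((18 + 3) + 11)*12 = (21 + 11)*12 = 32*12 = 384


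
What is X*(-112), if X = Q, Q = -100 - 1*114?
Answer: 23968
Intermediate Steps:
Q = -214 (Q = -100 - 114 = -214)
X = -214
X*(-112) = -214*(-112) = 23968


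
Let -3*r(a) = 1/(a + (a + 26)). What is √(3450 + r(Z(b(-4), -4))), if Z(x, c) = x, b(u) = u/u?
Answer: √6085779/42 ≈ 58.737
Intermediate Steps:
b(u) = 1
r(a) = -1/(3*(26 + 2*a)) (r(a) = -1/(3*(a + (a + 26))) = -1/(3*(a + (26 + a))) = -1/(3*(26 + 2*a)))
√(3450 + r(Z(b(-4), -4))) = √(3450 - 1/(78 + 6*1)) = √(3450 - 1/(78 + 6)) = √(3450 - 1/84) = √(289799/84) = √6085779/42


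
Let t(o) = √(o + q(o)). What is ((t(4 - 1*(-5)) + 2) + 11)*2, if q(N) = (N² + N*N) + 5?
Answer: 26 + 8*√11 ≈ 52.533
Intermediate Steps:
q(N) = 5 + 2*N² (q(N) = (N² + N²) + 5 = 2*N² + 5 = 5 + 2*N²)
t(o) = √(5 + o + 2*o²) (t(o) = √(o + (5 + 2*o²)) = √(5 + o + 2*o²))
((t(4 - 1*(-5)) + 2) + 11)*2 = ((√(5 + (4 - 1*(-5)) + 2*(4 - 1*(-5))²) + 2) + 11)*2 = ((√(5 + (4 + 5) + 2*(4 + 5)²) + 2) + 11)*2 = ((√(5 + 9 + 2*9²) + 2) + 11)*2 = ((√(5 + 9 + 2*81) + 2) + 11)*2 = ((√(5 + 9 + 162) + 2) + 11)*2 = ((√176 + 2) + 11)*2 = ((4*√11 + 2) + 11)*2 = ((2 + 4*√11) + 11)*2 = (13 + 4*√11)*2 = 26 + 8*√11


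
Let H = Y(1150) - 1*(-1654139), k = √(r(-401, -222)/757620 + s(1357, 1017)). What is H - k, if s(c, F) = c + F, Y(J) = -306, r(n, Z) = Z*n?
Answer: 1653833 - √4205910832510/42090 ≈ 1.6538e+6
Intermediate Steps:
s(c, F) = F + c
k = √4205910832510/42090 (k = √(-222*(-401)/757620 + (1017 + 1357)) = √(89022*(1/757620) + 2374) = √(14837/126270 + 2374) = √(299779817/126270) = √4205910832510/42090 ≈ 48.725)
H = 1653833 (H = -306 - 1*(-1654139) = -306 + 1654139 = 1653833)
H - k = 1653833 - √4205910832510/42090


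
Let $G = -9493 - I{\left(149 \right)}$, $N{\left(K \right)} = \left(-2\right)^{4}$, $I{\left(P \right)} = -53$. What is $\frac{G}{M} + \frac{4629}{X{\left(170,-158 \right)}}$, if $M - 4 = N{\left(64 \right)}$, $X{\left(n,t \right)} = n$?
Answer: $- \frac{75611}{170} \approx -444.77$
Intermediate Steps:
$N{\left(K \right)} = 16$
$G = -9440$ ($G = -9493 - -53 = -9493 + 53 = -9440$)
$M = 20$ ($M = 4 + 16 = 20$)
$\frac{G}{M} + \frac{4629}{X{\left(170,-158 \right)}} = - \frac{9440}{20} + \frac{4629}{170} = \left(-9440\right) \frac{1}{20} + 4629 \cdot \frac{1}{170} = -472 + \frac{4629}{170} = - \frac{75611}{170}$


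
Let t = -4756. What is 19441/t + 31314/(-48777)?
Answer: -365734347/77327804 ≈ -4.7297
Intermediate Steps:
19441/t + 31314/(-48777) = 19441/(-4756) + 31314/(-48777) = 19441*(-1/4756) + 31314*(-1/48777) = -19441/4756 - 10438/16259 = -365734347/77327804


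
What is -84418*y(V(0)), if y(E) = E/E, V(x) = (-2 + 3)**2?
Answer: -84418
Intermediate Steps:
V(x) = 1 (V(x) = 1**2 = 1)
y(E) = 1
-84418*y(V(0)) = -84418*1 = -84418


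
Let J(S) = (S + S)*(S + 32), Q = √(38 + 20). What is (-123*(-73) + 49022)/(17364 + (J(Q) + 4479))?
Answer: 1273643959/481960113 - 3712064*√58/481960113 ≈ 2.5840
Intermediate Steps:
Q = √58 ≈ 7.6158
J(S) = 2*S*(32 + S) (J(S) = (2*S)*(32 + S) = 2*S*(32 + S))
(-123*(-73) + 49022)/(17364 + (J(Q) + 4479)) = (-123*(-73) + 49022)/(17364 + (2*√58*(32 + √58) + 4479)) = (8979 + 49022)/(17364 + (4479 + 2*√58*(32 + √58))) = 58001/(21843 + 2*√58*(32 + √58))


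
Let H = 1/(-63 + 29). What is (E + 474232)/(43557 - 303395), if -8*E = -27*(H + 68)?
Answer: -129053501/70675936 ≈ -1.8260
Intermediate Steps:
H = -1/34 (H = 1/(-34) = -1/34 ≈ -0.029412)
E = 62397/272 (E = -(-27)*(-1/34 + 68)/8 = -(-27)*2311/(8*34) = -⅛*(-62397/34) = 62397/272 ≈ 229.40)
(E + 474232)/(43557 - 303395) = (62397/272 + 474232)/(43557 - 303395) = (129053501/272)/(-259838) = (129053501/272)*(-1/259838) = -129053501/70675936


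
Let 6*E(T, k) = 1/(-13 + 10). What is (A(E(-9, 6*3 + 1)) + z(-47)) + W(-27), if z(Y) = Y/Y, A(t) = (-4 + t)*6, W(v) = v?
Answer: -151/3 ≈ -50.333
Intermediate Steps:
E(T, k) = -1/18 (E(T, k) = 1/(6*(-13 + 10)) = (⅙)/(-3) = (⅙)*(-⅓) = -1/18)
A(t) = -24 + 6*t
z(Y) = 1
(A(E(-9, 6*3 + 1)) + z(-47)) + W(-27) = ((-24 + 6*(-1/18)) + 1) - 27 = ((-24 - ⅓) + 1) - 27 = (-73/3 + 1) - 27 = -70/3 - 27 = -151/3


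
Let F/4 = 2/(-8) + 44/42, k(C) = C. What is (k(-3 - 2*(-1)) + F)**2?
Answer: 2116/441 ≈ 4.7982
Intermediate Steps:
F = 67/21 (F = 4*(2/(-8) + 44/42) = 4*(2*(-1/8) + 44*(1/42)) = 4*(-1/4 + 22/21) = 4*(67/84) = 67/21 ≈ 3.1905)
(k(-3 - 2*(-1)) + F)**2 = ((-3 - 2*(-1)) + 67/21)**2 = ((-3 + 2) + 67/21)**2 = (-1 + 67/21)**2 = (46/21)**2 = 2116/441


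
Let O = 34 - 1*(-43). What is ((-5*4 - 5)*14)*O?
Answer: -26950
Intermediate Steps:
O = 77 (O = 34 + 43 = 77)
((-5*4 - 5)*14)*O = ((-5*4 - 5)*14)*77 = ((-20 - 5)*14)*77 = -25*14*77 = -350*77 = -26950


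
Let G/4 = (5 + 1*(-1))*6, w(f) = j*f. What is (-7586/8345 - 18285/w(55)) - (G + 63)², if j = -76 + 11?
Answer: -6032736680/238667 ≈ -25277.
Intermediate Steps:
j = -65
w(f) = -65*f
G = 96 (G = 4*((5 + 1*(-1))*6) = 4*((5 - 1)*6) = 4*(4*6) = 4*24 = 96)
(-7586/8345 - 18285/w(55)) - (G + 63)² = (-7586/8345 - 18285/((-65*55))) - (96 + 63)² = (-7586*1/8345 - 18285/(-3575)) - 1*159² = (-7586/8345 - 18285*(-1/3575)) - 1*25281 = (-7586/8345 + 3657/715) - 25281 = 1003747/238667 - 25281 = -6032736680/238667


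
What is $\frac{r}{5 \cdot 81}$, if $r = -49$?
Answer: $- \frac{49}{405} \approx -0.12099$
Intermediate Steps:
$\frac{r}{5 \cdot 81} = - \frac{49}{5 \cdot 81} = - \frac{49}{405}$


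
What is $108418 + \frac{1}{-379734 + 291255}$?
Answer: $\frac{9592716221}{88479} \approx 1.0842 \cdot 10^{5}$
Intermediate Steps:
$108418 + \frac{1}{-379734 + 291255} = 108418 + \frac{1}{-88479} = 108418 - \frac{1}{88479} = \frac{9592716221}{88479}$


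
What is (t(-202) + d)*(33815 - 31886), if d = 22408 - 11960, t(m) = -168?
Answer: 19830120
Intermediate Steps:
d = 10448
(t(-202) + d)*(33815 - 31886) = (-168 + 10448)*(33815 - 31886) = 10280*1929 = 19830120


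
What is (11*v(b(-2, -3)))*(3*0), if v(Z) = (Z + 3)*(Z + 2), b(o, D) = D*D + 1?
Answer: 0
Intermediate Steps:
b(o, D) = 1 + D² (b(o, D) = D² + 1 = 1 + D²)
v(Z) = (2 + Z)*(3 + Z) (v(Z) = (3 + Z)*(2 + Z) = (2 + Z)*(3 + Z))
(11*v(b(-2, -3)))*(3*0) = (11*(6 + (1 + (-3)²)² + 5*(1 + (-3)²)))*(3*0) = (11*(6 + (1 + 9)² + 5*(1 + 9)))*0 = (11*(6 + 10² + 5*10))*0 = (11*(6 + 100 + 50))*0 = (11*156)*0 = 1716*0 = 0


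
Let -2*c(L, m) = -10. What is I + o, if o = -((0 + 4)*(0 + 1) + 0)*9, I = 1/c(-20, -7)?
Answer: -179/5 ≈ -35.800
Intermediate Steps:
c(L, m) = 5 (c(L, m) = -½*(-10) = 5)
I = ⅕ (I = 1/5 = ⅕ ≈ 0.20000)
o = -36 (o = -(4*1 + 0)*9 = -(4 + 0)*9 = -4*9 = -1*36 = -36)
I + o = ⅕ - 36 = -179/5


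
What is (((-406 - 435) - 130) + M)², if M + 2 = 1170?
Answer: 38809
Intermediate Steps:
M = 1168 (M = -2 + 1170 = 1168)
(((-406 - 435) - 130) + M)² = (((-406 - 435) - 130) + 1168)² = ((-841 - 130) + 1168)² = (-971 + 1168)² = 197² = 38809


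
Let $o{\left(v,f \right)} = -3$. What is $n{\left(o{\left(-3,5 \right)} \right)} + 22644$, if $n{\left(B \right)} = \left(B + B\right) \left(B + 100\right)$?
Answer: $22062$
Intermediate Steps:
$n{\left(B \right)} = 2 B \left(100 + B\right)$
$n{\left(o{\left(-3,5 \right)} \right)} + 22644 = 2 \left(-3\right) \left(100 - 3\right) + 22644 = 2 \left(-3\right) 97 + 22644 = -582 + 22644 = 22062$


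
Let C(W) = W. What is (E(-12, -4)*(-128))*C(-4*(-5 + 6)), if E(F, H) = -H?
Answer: 2048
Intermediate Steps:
(E(-12, -4)*(-128))*C(-4*(-5 + 6)) = (-1*(-4)*(-128))*(-4*(-5 + 6)) = (4*(-128))*(-4*1) = -512*(-4) = 2048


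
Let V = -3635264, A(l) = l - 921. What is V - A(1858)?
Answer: -3636201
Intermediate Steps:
A(l) = -921 + l
V - A(1858) = -3635264 - (-921 + 1858) = -3635264 - 1*937 = -3635264 - 937 = -3636201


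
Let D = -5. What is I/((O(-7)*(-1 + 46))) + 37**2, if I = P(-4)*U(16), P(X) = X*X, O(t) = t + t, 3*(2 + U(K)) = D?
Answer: 1293793/945 ≈ 1369.1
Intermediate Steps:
U(K) = -11/3 (U(K) = -2 + (1/3)*(-5) = -2 - 5/3 = -11/3)
O(t) = 2*t
P(X) = X**2
I = -176/3 (I = (-4)**2*(-11/3) = 16*(-11/3) = -176/3 ≈ -58.667)
I/((O(-7)*(-1 + 46))) + 37**2 = -176*(-1/(14*(-1 + 46)))/3 + 37**2 = -176/(3*((-14*45))) + 1369 = -176/3/(-630) + 1369 = -176/3*(-1/630) + 1369 = 88/945 + 1369 = 1293793/945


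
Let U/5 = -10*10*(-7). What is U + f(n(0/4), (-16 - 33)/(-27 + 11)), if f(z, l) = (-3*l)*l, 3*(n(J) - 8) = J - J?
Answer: 888797/256 ≈ 3471.9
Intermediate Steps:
n(J) = 8 (n(J) = 8 + (J - J)/3 = 8 + (1/3)*0 = 8 + 0 = 8)
f(z, l) = -3*l**2
U = 3500 (U = 5*(-10*10*(-7)) = 5*(-100*(-7)) = 5*700 = 3500)
U + f(n(0/4), (-16 - 33)/(-27 + 11)) = 3500 - 3*(-16 - 33)**2/(-27 + 11)**2 = 3500 - 3*(-49/(-16))**2 = 3500 - 3*(-49*(-1/16))**2 = 3500 - 3*(49/16)**2 = 3500 - 3*2401/256 = 3500 - 7203/256 = 888797/256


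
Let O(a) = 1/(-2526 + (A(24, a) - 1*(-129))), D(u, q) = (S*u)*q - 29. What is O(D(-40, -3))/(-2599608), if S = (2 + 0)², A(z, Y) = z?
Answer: 1/6168869784 ≈ 1.6210e-10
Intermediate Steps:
S = 4 (S = 2² = 4)
D(u, q) = -29 + 4*q*u (D(u, q) = (4*u)*q - 29 = 4*q*u - 29 = -29 + 4*q*u)
O(a) = -1/2373 (O(a) = 1/(-2526 + (24 - 1*(-129))) = 1/(-2526 + (24 + 129)) = 1/(-2526 + 153) = 1/(-2373) = -1/2373)
O(D(-40, -3))/(-2599608) = -1/2373/(-2599608) = -1/2373*(-1/2599608) = 1/6168869784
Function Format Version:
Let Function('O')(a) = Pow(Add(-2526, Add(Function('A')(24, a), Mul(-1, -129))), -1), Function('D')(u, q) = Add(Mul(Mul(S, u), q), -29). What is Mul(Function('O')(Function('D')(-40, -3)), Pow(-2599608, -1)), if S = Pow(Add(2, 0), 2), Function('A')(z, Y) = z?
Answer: Rational(1, 6168869784) ≈ 1.6210e-10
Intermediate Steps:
S = 4 (S = Pow(2, 2) = 4)
Function('D')(u, q) = Add(-29, Mul(4, q, u)) (Function('D')(u, q) = Add(Mul(Mul(4, u), q), -29) = Add(Mul(4, q, u), -29) = Add(-29, Mul(4, q, u)))
Function('O')(a) = Rational(-1, 2373) (Function('O')(a) = Pow(Add(-2526, Add(24, Mul(-1, -129))), -1) = Pow(Add(-2526, Add(24, 129)), -1) = Pow(Add(-2526, 153), -1) = Pow(-2373, -1) = Rational(-1, 2373))
Mul(Function('O')(Function('D')(-40, -3)), Pow(-2599608, -1)) = Mul(Rational(-1, 2373), Pow(-2599608, -1)) = Mul(Rational(-1, 2373), Rational(-1, 2599608)) = Rational(1, 6168869784)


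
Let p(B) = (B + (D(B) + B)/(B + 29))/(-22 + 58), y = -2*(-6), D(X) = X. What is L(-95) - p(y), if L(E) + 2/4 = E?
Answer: -23579/246 ≈ -95.850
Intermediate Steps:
y = 12
L(E) = -½ + E
p(B) = B/36 + B/(18*(29 + B)) (p(B) = (B + (B + B)/(B + 29))/(-22 + 58) = (B + (2*B)/(29 + B))/36 = (B + 2*B/(29 + B))*(1/36) = B/36 + B/(18*(29 + B)))
L(-95) - p(y) = (-½ - 95) - 12*(31 + 12)/(36*(29 + 12)) = -191/2 - 12*43/(36*41) = -191/2 - 1*43/123 = -191/2 - 43/123 = -23579/246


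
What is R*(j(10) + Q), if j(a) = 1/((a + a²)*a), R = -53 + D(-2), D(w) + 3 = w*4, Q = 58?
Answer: -1020816/275 ≈ -3712.1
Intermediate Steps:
D(w) = -3 + 4*w (D(w) = -3 + w*4 = -3 + 4*w)
R = -64 (R = -53 + (-3 + 4*(-2)) = -53 + (-3 - 8) = -53 - 11 = -64)
j(a) = 1/(a*(a + a²))
R*(j(10) + Q) = -64*(1/(10²*(1 + 10)) + 58) = -64*((1/100)/11 + 58) = -64*((1/100)*(1/11) + 58) = -64*(1/1100 + 58) = -64*63801/1100 = -1020816/275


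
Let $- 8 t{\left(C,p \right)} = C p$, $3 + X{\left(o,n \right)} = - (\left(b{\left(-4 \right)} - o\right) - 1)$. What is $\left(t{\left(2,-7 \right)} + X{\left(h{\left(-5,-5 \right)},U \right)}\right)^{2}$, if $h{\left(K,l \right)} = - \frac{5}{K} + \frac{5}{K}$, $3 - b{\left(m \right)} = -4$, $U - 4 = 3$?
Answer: $\frac{841}{16} \approx 52.563$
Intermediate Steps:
$U = 7$ ($U = 4 + 3 = 7$)
$b{\left(m \right)} = 7$ ($b{\left(m \right)} = 3 - -4 = 3 + 4 = 7$)
$h{\left(K,l \right)} = 0$
$X{\left(o,n \right)} = -9 + o$ ($X{\left(o,n \right)} = -3 - \left(\left(7 - o\right) - 1\right) = -3 - \left(6 - o\right) = -3 + \left(-6 + o\right) = -9 + o$)
$t{\left(C,p \right)} = - \frac{C p}{8}$
$\left(t{\left(2,-7 \right)} + X{\left(h{\left(-5,-5 \right)},U \right)}\right)^{2} = \left(\left(- \frac{1}{8}\right) 2 \left(-7\right) + \left(-9 + 0\right)\right)^{2} = \left(\frac{7}{4} - 9\right)^{2} = \left(- \frac{29}{4}\right)^{2} = \frac{841}{16}$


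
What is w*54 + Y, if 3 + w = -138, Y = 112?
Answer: -7502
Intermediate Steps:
w = -141 (w = -3 - 138 = -141)
w*54 + Y = -141*54 + 112 = -7614 + 112 = -7502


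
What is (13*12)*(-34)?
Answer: -5304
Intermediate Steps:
(13*12)*(-34) = 156*(-34) = -5304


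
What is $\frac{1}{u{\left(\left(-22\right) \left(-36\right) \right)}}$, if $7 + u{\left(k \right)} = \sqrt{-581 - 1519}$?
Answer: $- \frac{1}{307} - \frac{10 i \sqrt{21}}{2149} \approx -0.0032573 - 0.021324 i$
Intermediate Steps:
$u{\left(k \right)} = -7 + 10 i \sqrt{21}$ ($u{\left(k \right)} = -7 + \sqrt{-581 - 1519} = -7 + \sqrt{-2100} = -7 + 10 i \sqrt{21}$)
$\frac{1}{u{\left(\left(-22\right) \left(-36\right) \right)}} = \frac{1}{-7 + 10 i \sqrt{21}}$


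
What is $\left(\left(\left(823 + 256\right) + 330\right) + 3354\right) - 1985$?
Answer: $2778$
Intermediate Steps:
$\left(\left(\left(823 + 256\right) + 330\right) + 3354\right) - 1985 = \left(\left(1079 + 330\right) + 3354\right) - 1985 = \left(1409 + 3354\right) - 1985 = 4763 - 1985 = 2778$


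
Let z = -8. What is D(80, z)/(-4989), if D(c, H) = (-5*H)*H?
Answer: 320/4989 ≈ 0.064141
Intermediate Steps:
D(c, H) = -5*H²
D(80, z)/(-4989) = -5*(-8)²/(-4989) = -5*64*(-1/4989) = -320*(-1/4989) = 320/4989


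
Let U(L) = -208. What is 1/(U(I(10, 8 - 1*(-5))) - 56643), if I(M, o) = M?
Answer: -1/56851 ≈ -1.7590e-5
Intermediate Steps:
1/(U(I(10, 8 - 1*(-5))) - 56643) = 1/(-208 - 56643) = 1/(-56851) = -1/56851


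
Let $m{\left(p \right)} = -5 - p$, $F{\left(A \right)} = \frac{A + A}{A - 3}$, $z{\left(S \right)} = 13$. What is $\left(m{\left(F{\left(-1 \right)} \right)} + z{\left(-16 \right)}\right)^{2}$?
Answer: $\frac{225}{4} \approx 56.25$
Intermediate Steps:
$F{\left(A \right)} = \frac{2 A}{-3 + A}$
$\left(m{\left(F{\left(-1 \right)} \right)} + z{\left(-16 \right)}\right)^{2} = \left(\left(-5 - 2 \left(-1\right) \frac{1}{-3 - 1}\right) + 13\right)^{2} = \left(\left(-5 - 2 \left(-1\right) \frac{1}{-4}\right) + 13\right)^{2} = \left(\left(-5 - 2 \left(-1\right) \left(- \frac{1}{4}\right)\right) + 13\right)^{2} = \left(\left(-5 - \frac{1}{2}\right) + 13\right)^{2} = \left(- \frac{11}{2} + 13\right)^{2} = \left(\frac{15}{2}\right)^{2} = \frac{225}{4}$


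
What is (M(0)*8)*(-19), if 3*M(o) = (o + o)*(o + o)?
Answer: 0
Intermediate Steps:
M(o) = 4*o²/3 (M(o) = ((o + o)*(o + o))/3 = ((2*o)*(2*o))/3 = (4*o²)/3 = 4*o²/3)
(M(0)*8)*(-19) = (((4/3)*0²)*8)*(-19) = (((4/3)*0)*8)*(-19) = (0*8)*(-19) = 0*(-19) = 0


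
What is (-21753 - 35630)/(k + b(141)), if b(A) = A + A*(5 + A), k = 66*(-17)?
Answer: -57383/19605 ≈ -2.9270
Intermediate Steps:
k = -1122
(-21753 - 35630)/(k + b(141)) = (-21753 - 35630)/(-1122 + 141*(6 + 141)) = -57383/(-1122 + 141*147) = -57383/(-1122 + 20727) = -57383/19605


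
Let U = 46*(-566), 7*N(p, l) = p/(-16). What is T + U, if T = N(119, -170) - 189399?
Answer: -3446977/16 ≈ -2.1544e+5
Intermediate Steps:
N(p, l) = -p/112 (N(p, l) = (p/(-16))/7 = (p*(-1/16))/7 = (-p/16)/7 = -p/112)
T = -3030401/16 (T = -1/112*119 - 189399 = -17/16 - 189399 = -3030401/16 ≈ -1.8940e+5)
U = -26036
T + U = -3030401/16 - 26036 = -3446977/16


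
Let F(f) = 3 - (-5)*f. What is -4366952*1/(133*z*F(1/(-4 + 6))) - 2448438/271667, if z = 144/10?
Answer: -137744047216/325185399 ≈ -423.59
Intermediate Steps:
z = 72/5 (z = 144*(⅒) = 72/5 ≈ 14.400)
F(f) = 3 + 5*f
-4366952*1/(133*z*F(1/(-4 + 6))) - 2448438/271667 = -4366952*5/(9576*(3 + 5/(-4 + 6))) - 2448438/271667 = -4366952*5/(9576*(3 + 5/2)) - 2448438*1/271667 = -4366952*5/(9576*(3 + 5*(½))) - 2448438/271667 = -4366952*5/(9576*(3 + 5/2)) - 2448438/271667 = -4366952/(((11/2)*(72/5))*133) - 2448438/271667 = -4366952/((396/5)*133) - 2448438/271667 = -4366952/52668/5 - 2448438/271667 = -4366952*5/52668 - 2448438/271667 = -5458690/13167 - 2448438/271667 = -137744047216/325185399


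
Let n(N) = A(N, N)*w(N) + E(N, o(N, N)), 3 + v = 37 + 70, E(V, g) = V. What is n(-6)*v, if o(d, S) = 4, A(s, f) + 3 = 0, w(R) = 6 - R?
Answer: -4368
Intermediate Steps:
A(s, f) = -3 (A(s, f) = -3 + 0 = -3)
v = 104 (v = -3 + (37 + 70) = -3 + 107 = 104)
n(N) = -18 + 4*N (n(N) = -3*(6 - N) + N = (-18 + 3*N) + N = -18 + 4*N)
n(-6)*v = (-18 + 4*(-6))*104 = (-18 - 24)*104 = -42*104 = -4368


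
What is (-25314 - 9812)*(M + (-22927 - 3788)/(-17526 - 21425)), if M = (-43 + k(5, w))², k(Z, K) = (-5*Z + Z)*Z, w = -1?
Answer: -27979113489964/38951 ≈ -7.1832e+8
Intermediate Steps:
k(Z, K) = -4*Z² (k(Z, K) = (-4*Z)*Z = -4*Z²)
M = 20449 (M = (-43 - 4*5²)² = (-43 - 4*25)² = (-43 - 100)² = (-143)² = 20449)
(-25314 - 9812)*(M + (-22927 - 3788)/(-17526 - 21425)) = (-25314 - 9812)*(20449 + (-22927 - 3788)/(-17526 - 21425)) = -35126*(20449 - 26715/(-38951)) = -35126*(20449 - 26715*(-1/38951)) = -35126*(20449 + 26715/38951) = -35126*796535714/38951 = -27979113489964/38951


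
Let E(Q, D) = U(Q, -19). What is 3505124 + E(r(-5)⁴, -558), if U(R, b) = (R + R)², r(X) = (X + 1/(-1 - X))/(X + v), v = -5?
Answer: 5742795178583563041/1638400000000 ≈ 3.5051e+6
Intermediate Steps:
r(X) = (X + 1/(-1 - X))/(-5 + X) (r(X) = (X + 1/(-1 - X))/(X - 5) = (X + 1/(-1 - X))/(-5 + X))
U(R, b) = 4*R² (U(R, b) = (2*R)² = 4*R²)
E(Q, D) = 4*Q²
3505124 + E(r(-5)⁴, -558) = 3505124 + 4*(((-1 - 5 + (-5)²)/(-5 + (-5)² - 4*(-5)))⁴)² = 3505124 + 4*(((-1 - 5 + 25)/(-5 + 25 + 20))⁴)² = 3505124 + 4*((19/40)⁴)² = 3505124 + 4*(130321/2560000)² = 3505124 + 4*(16983563041/6553600000000) = 3505124 + 16983563041/1638400000000 = 5742795178583563041/1638400000000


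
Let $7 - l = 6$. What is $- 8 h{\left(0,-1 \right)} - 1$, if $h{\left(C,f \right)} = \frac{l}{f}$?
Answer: $7$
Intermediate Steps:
$l = 1$ ($l = 7 - 6 = 1$)
$h{\left(C,f \right)} = \frac{1}{f}$ ($h{\left(C,f \right)} = 1 \frac{1}{f} = \frac{1}{f}$)
$- 8 h{\left(0,-1 \right)} - 1 = - \frac{8}{-1} - 1 = \left(-8\right) \left(-1\right) - 1 = 8 - 1 = 7$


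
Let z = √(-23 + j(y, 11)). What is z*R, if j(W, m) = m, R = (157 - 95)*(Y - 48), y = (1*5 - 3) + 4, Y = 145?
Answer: 12028*I*√3 ≈ 20833.0*I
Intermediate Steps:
y = 6 (y = (5 - 3) + 4 = 2 + 4 = 6)
R = 6014 (R = (157 - 95)*(145 - 48) = 62*97 = 6014)
z = 2*I*√3 (z = √(-23 + 11) = √(-12) = 2*I*√3 ≈ 3.4641*I)
z*R = (2*I*√3)*6014 = 12028*I*√3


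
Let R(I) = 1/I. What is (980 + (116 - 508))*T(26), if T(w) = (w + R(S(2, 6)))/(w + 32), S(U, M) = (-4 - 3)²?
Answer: 7650/29 ≈ 263.79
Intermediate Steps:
S(U, M) = 49 (S(U, M) = (-7)² = 49)
T(w) = (1/49 + w)/(32 + w) (T(w) = (w + 1/49)/(w + 32) = (w + 1/49)/(32 + w) = (1/49 + w)/(32 + w))
(980 + (116 - 508))*T(26) = (980 + (116 - 508))*((1/49 + 26)/(32 + 26)) = (980 - 392)*((1275/49)/58) = 588*((1/58)*(1275/49)) = 588*(1275/2842) = 7650/29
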